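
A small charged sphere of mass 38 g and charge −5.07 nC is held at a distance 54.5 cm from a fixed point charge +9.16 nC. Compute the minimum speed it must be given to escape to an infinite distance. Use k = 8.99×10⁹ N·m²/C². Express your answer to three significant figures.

6.35×10⁻³ m/s

To just escape, total mechanical energy must reach zero at infinity: ½mv²_min + U = 0, so ½mv²_min = −U = |kQq|/r.
|U| = |kQq|/r = (8.99×10⁹ N·m²/C²)(9.16×10⁻⁹)(5.07×10⁻⁹)/(0.545) = 7.66×10⁻⁷ J.
v_min = √(2|U|/m) = √(2·7.66×10⁻⁷/0.0380) = 6.35×10⁻³ m/s.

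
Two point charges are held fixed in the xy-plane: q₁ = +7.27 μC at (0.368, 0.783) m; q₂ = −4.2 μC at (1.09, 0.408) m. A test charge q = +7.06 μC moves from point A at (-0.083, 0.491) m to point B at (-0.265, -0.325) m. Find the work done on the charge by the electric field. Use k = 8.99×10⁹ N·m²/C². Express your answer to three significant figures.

0.444 J

The work done by the electric force is W_field = −ΔU = −q(V_B − V_A) = q(V_A − V_B).
At A: distances to the source charges are 0.537 m, 1.18 m; V_A = Σ kqᵢ/rᵢ = 8.95×10⁴ V.
At B: distances to the source charges are 1.28 m, 1.54 m; V_B = Σ kqᵢ/rᵢ = 2.67×10⁴ V.
ΔV = V_B − V_A = -6.28×10⁴ V.
W_field = −qΔV = −(7.06×10⁻⁶ C)(-6.28×10⁴ V) = 0.444 J.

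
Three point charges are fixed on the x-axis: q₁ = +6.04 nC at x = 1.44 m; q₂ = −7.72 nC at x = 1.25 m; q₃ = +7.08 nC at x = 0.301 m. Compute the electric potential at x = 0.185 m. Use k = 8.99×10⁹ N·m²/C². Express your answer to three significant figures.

527 V

Electric potential is a scalar, so the contributions from each charge add algebraically: V = Σ kqᵢ/rᵢ.
Distances from the field point to each charge: r₁ = 1.25 m, r₂ = 1.06 m, r₃ = 0.116 m.
V = k[(6.04×10⁻⁹)/(1.25) + (-7.72×10⁻⁹)/(1.06) + (7.08×10⁻⁹)/(0.116)] = 527 V.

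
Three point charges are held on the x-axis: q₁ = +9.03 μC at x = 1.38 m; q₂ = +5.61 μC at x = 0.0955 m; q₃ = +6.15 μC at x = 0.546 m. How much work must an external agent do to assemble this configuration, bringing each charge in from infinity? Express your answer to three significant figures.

The work to assemble the configuration equals its total potential energy, U = Σ kqᵢqⱼ/rᵢⱼ over all pairs.
Pair separations: r₁₂ = 1.28 m, r₁₃ = 0.834 m, r₂₃ = 0.451 m.
U = (0.355) + (0.599) + (0.688) = 1.64 J.

1.64 J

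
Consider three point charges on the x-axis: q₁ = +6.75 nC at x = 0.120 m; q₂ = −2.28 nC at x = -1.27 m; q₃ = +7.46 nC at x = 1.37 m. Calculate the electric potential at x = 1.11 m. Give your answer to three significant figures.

The total potential is the scalar sum of each charge's contribution, V = Σ kqᵢ/rᵢ.
Distances from the field point to each charge: r₁ = 0.990 m, r₂ = 2.38 m, r₃ = 0.260 m.
V = k[(6.75×10⁻⁹)/(0.990) + (-2.28×10⁻⁹)/(2.38) + (7.46×10⁻⁹)/(0.260)] = 311 V.

311 V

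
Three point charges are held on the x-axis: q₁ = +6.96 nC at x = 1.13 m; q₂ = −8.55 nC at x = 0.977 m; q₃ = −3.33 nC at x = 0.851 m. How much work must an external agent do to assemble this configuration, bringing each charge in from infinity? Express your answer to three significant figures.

The work to assemble the configuration equals its total potential energy, U = Σ kqᵢqⱼ/rᵢⱼ over all pairs.
Pair separations: r₁₂ = 0.153 m, r₁₃ = 0.279 m, r₂₃ = 0.126 m.
U = (-3.50×10⁻⁶) + (-7.47×10⁻⁷) + (2.03×10⁻⁶) = -2.21×10⁻⁶ J.

-2.21×10⁻⁶ J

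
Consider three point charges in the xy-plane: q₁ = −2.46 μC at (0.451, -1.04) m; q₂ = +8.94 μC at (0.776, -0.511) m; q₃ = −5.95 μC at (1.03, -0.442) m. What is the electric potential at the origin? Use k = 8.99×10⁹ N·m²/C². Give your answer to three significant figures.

Electric potential is a scalar, so the contributions from each charge add algebraically: V = Σ kqᵢ/rᵢ.
Distances from the field point to each charge: r₁ = 1.13 m, r₂ = 0.929 m, r₃ = 1.12 m.
V = k[(-2.46×10⁻⁶)/(1.13) + (8.94×10⁻⁶)/(0.929) + (-5.95×10⁻⁶)/(1.12)] = 1.93×10⁴ V.

1.93×10⁴ V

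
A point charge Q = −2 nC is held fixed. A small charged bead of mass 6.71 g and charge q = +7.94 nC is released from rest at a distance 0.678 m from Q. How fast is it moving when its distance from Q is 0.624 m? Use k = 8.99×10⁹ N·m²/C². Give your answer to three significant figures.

2.33×10⁻³ m/s

Only the electrostatic force acts, so mechanical energy is conserved: ½mv² = U₁ − U₂ = kQq(1/r₁ − 1/r₂).
U₁ − U₂ = (8.99×10⁹ N·m²/C²)(-2.00×10⁻⁹ C)(7.94×10⁻⁹ C)(1/0.678 − 1/0.624) = 1.82×10⁻⁸ J.
v = √(2·1.82×10⁻⁸/6.71×10⁻³) = 2.33×10⁻³ m/s.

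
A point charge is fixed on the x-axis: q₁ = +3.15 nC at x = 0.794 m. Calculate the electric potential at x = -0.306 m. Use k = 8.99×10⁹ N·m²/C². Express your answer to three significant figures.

The total potential is the scalar sum of each charge's contribution, V = Σ kqᵢ/rᵢ.
V = k[(3.15×10⁻⁹)/(1.10)] = 25.7 V.

25.7 V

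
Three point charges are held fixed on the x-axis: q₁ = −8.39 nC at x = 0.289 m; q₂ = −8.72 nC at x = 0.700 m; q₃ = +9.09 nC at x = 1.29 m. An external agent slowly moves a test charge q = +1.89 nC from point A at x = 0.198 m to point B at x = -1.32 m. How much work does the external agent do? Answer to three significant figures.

1.62×10⁻⁶ J

For quasistatic motion the external work equals the change in potential energy: W_ext = qΔV = q(V_B − V_A).
At A: distances to the source charges are 0.0910 m, 0.502 m, 1.09 m; V_A = Σ kqᵢ/rᵢ = -910 V.
At B: distances to the source charges are 1.61 m, 2.02 m, 2.61 m; V_B = Σ kqᵢ/rᵢ = -54.4 V.
ΔV = V_B − V_A = 856 V.
W_ext = qΔV = (1.89×10⁻⁹ C)(856 V) = 1.62×10⁻⁶ J.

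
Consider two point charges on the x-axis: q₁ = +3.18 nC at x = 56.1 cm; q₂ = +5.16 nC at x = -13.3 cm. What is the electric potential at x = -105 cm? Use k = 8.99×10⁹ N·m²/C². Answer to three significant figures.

68.3 V

The total potential is the scalar sum of each charge's contribution, V = Σ kqᵢ/rᵢ.
Distances from the field point to each charge: r₁ = 1.61 m, r₂ = 0.917 m.
V = k[(3.18×10⁻⁹)/(1.61) + (5.16×10⁻⁹)/(0.917)] = 68.3 V.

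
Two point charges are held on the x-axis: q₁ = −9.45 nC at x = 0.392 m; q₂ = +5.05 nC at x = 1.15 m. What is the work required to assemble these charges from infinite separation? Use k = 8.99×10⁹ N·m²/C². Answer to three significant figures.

The work to assemble the configuration equals its total potential energy, U = Σ kqᵢqⱼ/rᵢⱼ over all pairs.
Pair separations: r₁₂ = 0.758 m.
U = (-5.66×10⁻⁷) = -5.66×10⁻⁷ J.

-5.66×10⁻⁷ J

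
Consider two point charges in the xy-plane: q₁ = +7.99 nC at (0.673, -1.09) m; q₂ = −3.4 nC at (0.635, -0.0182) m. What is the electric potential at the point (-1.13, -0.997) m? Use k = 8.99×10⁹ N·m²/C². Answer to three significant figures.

Electric potential is a scalar, so the contributions from each charge add algebraically: V = Σ kqᵢ/rᵢ.
Distances from the field point to each charge: r₁ = 1.81 m, r₂ = 2.02 m.
V = k[(7.99×10⁻⁹)/(1.81) + (-3.40×10⁻⁹)/(2.02)] = 24.6 V.

24.6 V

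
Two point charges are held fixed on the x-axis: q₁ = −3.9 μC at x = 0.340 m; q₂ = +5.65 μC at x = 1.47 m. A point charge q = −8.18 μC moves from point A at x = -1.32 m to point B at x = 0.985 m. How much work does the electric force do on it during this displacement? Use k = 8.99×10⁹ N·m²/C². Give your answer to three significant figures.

The work done by the electric force is W_field = −ΔU = −q(V_B − V_A) = q(V_A − V_B).
At A: distances to the source charges are 1.66 m, 2.79 m; V_A = Σ kqᵢ/rᵢ = -2920 V.
At B: distances to the source charges are 0.645 m, 0.485 m; V_B = Σ kqᵢ/rᵢ = 5.04×10⁴ V.
ΔV = V_B − V_A = 5.33×10⁴ V.
W_field = −qΔV = −(-8.18×10⁻⁶ C)(5.33×10⁴ V) = 0.436 J.

0.436 J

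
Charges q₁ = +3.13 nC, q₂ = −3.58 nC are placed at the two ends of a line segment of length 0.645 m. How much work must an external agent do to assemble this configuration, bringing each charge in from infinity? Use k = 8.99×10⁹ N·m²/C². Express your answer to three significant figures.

The assembly work is the sum of pairwise potential energies, U = Σ_{i<j} kqᵢqⱼ/rᵢⱼ.
The separation is r = 0.645 m.
U = (-1.56×10⁻⁷) = -1.56×10⁻⁷ J.

-1.56×10⁻⁷ J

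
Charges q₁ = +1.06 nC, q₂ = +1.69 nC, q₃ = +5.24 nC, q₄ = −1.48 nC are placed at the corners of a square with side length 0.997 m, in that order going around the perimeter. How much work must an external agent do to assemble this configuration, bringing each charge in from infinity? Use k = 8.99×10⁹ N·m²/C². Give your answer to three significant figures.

The assembly work is the sum of pairwise potential energies, U = Σ_{i<j} kqᵢqⱼ/rᵢⱼ.
The four side pairs have separation 0.997 m and the two diagonal pairs 1.41 m.
Summing all 6 pair terms gives U = 3.14×10⁻⁸ J.

3.14×10⁻⁸ J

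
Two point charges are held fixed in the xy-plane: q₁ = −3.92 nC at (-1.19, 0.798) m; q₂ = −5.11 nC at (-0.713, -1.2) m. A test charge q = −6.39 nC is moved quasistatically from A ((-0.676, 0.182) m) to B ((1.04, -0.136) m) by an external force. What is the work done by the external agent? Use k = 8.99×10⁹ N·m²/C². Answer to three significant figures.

-2.57×10⁻⁷ J

For quasistatic motion the external work equals the change in potential energy: W_ext = qΔV = q(V_B − V_A).
At A: distances to the source charges are 0.802 m, 1.38 m; V_A = Σ kqᵢ/rᵢ = -77.2 V.
At B: distances to the source charges are 2.42 m, 2.05 m; V_B = Σ kqᵢ/rᵢ = -37.0 V.
ΔV = V_B − V_A = 40.2 V.
W_ext = qΔV = (-6.39×10⁻⁹ C)(40.2 V) = -2.57×10⁻⁷ J.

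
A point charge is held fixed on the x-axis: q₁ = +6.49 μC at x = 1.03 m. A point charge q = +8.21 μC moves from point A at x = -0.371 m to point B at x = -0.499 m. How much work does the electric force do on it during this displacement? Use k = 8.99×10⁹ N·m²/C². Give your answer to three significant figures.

0.0286 J

The work done by the electric force is W_field = −ΔU = −q(V_B − V_A) = q(V_A − V_B).
At A: distance to the source charge is 1.40 m; V_A = kq₁/r = 4.16×10⁴ V.
At B: distance to the source charge is 1.53 m; V_B = kq₁/r = 3.82×10⁴ V.
ΔV = V_B − V_A = -3490 V.
W_field = −qΔV = −(8.21×10⁻⁶ C)(-3490 V) = 0.0286 J.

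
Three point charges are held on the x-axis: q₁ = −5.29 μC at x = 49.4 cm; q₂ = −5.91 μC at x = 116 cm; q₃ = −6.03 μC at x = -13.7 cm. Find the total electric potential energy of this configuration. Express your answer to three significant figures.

The work to assemble the configuration equals its total potential energy, U = Σ kqᵢqⱼ/rᵢⱼ over all pairs.
Pair separations: r₁₂ = 0.666 m, r₁₃ = 0.631 m, r₂₃ = 1.30 m.
U = (0.422) + (0.454) + (0.247) = 1.12 J.

1.12 J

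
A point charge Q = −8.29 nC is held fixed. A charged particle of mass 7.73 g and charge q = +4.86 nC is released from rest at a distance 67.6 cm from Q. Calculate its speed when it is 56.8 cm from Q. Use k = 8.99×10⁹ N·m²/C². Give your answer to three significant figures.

Only the electrostatic force acts, so mechanical energy is conserved: ½mv² = U₁ − U₂ = kQq(1/r₁ − 1/r₂).
U₁ − U₂ = (8.99×10⁹ N·m²/C²)(-8.29×10⁻⁹ C)(4.86×10⁻⁹ C)(1/0.676 − 1/0.568) = 1.02×10⁻⁷ J.
v = √(2·1.02×10⁻⁷/7.73×10⁻³) = 5.13×10⁻³ m/s.

5.13×10⁻³ m/s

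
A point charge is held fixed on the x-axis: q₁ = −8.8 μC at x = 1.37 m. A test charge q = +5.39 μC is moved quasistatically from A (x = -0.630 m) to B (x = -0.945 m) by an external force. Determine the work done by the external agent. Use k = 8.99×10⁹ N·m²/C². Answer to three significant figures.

For quasistatic motion the external work equals the change in potential energy: W_ext = qΔV = q(V_B − V_A).
At A: distance to the source charge is 2.00 m; V_A = kq₁/r = -3.96×10⁴ V.
At B: distance to the source charge is 2.31 m; V_B = kq₁/r = -3.42×10⁴ V.
ΔV = V_B − V_A = 5380 V.
W_ext = qΔV = (5.39×10⁻⁶ C)(5380 V) = 0.0290 J.

0.0290 J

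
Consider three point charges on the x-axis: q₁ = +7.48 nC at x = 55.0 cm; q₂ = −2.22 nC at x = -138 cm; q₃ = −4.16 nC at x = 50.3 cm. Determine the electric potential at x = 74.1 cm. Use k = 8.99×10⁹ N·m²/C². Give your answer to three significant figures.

Electric potential is a scalar, so the contributions from each charge add algebraically: V = Σ kqᵢ/rᵢ.
Distances from the field point to each charge: r₁ = 0.191 m, r₂ = 2.12 m, r₃ = 0.238 m.
V = k[(7.48×10⁻⁹)/(0.191) + (-2.22×10⁻⁹)/(2.12) + (-4.16×10⁻⁹)/(0.238)] = 186 V.

186 V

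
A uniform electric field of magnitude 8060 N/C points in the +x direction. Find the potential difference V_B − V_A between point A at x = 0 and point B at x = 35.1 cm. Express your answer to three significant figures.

-2830 V

In a uniform field, potential decreases in the direction of E: V_B − V_A = −E·Δx.
V_B − V_A = −(8060 V/m)(0.351 m) = -2830 V.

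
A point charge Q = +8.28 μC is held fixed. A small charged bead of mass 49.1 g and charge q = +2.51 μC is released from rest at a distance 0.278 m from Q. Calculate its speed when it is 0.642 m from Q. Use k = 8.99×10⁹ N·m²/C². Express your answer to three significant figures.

Only the electrostatic force acts, so mechanical energy is conserved: ½mv² = U₁ − U₂ = kQq(1/r₁ − 1/r₂).
U₁ − U₂ = (8.99×10⁹ N·m²/C²)(8.28×10⁻⁶ C)(2.51×10⁻⁶ C)(1/0.278 − 1/0.642) = 0.381 J.
v = √(2·0.381/0.0491) = 3.94 m/s.

3.94 m/s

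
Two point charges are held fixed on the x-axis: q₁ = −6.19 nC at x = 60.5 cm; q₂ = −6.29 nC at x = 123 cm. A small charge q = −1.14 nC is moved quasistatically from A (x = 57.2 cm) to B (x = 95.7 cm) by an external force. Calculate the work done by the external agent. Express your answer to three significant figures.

For quasistatic motion the external work equals the change in potential energy: W_ext = qΔV = q(V_B − V_A).
At A: distances to the source charges are 0.0330 m, 0.658 m; V_A = Σ kqᵢ/rᵢ = -1770 V.
At B: distances to the source charges are 0.352 m, 0.273 m; V_B = Σ kqᵢ/rᵢ = -365 V.
ΔV = V_B − V_A = 1410 V.
W_ext = qΔV = (-1.14×10⁻⁹ C)(1410 V) = -1.60×10⁻⁶ J.

-1.60×10⁻⁶ J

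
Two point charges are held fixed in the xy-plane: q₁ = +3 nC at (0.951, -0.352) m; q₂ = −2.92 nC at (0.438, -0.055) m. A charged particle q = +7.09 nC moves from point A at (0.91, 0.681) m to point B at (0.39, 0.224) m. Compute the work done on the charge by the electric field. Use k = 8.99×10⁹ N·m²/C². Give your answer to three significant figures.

The work done by the electric force is W_field = −ΔU = −q(V_B − V_A) = q(V_A − V_B).
At A: distances to the source charges are 1.03 m, 0.874 m; V_A = Σ kqᵢ/rᵢ = -3.94 V.
At B: distances to the source charges are 0.804 m, 0.283 m; V_B = Σ kqᵢ/rᵢ = -59.2 V.
ΔV = V_B − V_A = -55.2 V.
W_field = −qΔV = −(7.09×10⁻⁹ C)(-55.2 V) = 3.92×10⁻⁷ J.

3.92×10⁻⁷ J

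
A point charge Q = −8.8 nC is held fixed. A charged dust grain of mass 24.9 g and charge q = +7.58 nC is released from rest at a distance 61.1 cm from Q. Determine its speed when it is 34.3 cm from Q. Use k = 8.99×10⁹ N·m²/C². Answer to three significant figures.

7.85×10⁻³ m/s

Only the electrostatic force acts, so mechanical energy is conserved: ½mv² = U₁ − U₂ = kQq(1/r₁ − 1/r₂).
U₁ − U₂ = (8.99×10⁹ N·m²/C²)(-8.80×10⁻⁹ C)(7.58×10⁻⁹ C)(1/0.611 − 1/0.343) = 7.67×10⁻⁷ J.
v = √(2·7.67×10⁻⁷/0.0249) = 7.85×10⁻³ m/s.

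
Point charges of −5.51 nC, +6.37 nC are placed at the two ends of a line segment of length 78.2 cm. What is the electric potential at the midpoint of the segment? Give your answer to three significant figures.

19.8 V

The total potential is the scalar sum of each charge's contribution, V = Σ kqᵢ/rᵢ.
Each charge is 0.391 m from the midpoint.
V = k[(-5.51×10⁻⁹)/(0.391) + (6.37×10⁻⁹)/(0.391)] = 19.8 V.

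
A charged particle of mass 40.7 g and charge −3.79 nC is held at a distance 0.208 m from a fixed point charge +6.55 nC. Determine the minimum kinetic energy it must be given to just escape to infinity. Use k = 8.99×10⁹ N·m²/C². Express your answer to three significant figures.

1.07×10⁻⁶ J

To just escape, total mechanical energy must reach zero at infinity: ½mv²_min + U = 0, so ½mv²_min = −U = |kQq|/r.
|U| = |kQq|/r = (8.99×10⁹ N·m²/C²)(6.55×10⁻⁹)(3.79×10⁻⁹)/(0.208) = 1.07×10⁻⁶ J.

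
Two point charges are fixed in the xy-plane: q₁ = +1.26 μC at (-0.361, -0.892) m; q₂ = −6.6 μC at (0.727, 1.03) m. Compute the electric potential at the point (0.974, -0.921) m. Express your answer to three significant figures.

The total potential is the scalar sum of each charge's contribution, V = Σ kqᵢ/rᵢ.
Distances from the field point to each charge: r₁ = 1.34 m, r₂ = 1.97 m.
V = k[(1.26×10⁻⁶)/(1.34) + (-6.60×10⁻⁶)/(1.97)] = -2.17×10⁴ V.

-2.17×10⁴ V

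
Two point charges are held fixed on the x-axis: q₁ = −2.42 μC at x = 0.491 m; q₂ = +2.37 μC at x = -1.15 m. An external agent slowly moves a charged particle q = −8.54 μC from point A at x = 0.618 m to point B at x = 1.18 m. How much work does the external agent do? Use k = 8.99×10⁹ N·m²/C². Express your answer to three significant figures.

-1.17 J

For quasistatic motion the external work equals the change in potential energy: W_ext = qΔV = q(V_B − V_A).
At A: distances to the source charges are 0.127 m, 1.77 m; V_A = Σ kqᵢ/rᵢ = -1.59×10⁵ V.
At B: distances to the source charges are 0.689 m, 2.33 m; V_B = Σ kqᵢ/rᵢ = -2.24×10⁴ V.
ΔV = V_B − V_A = 1.37×10⁵ V.
W_ext = qΔV = (-8.54×10⁻⁶ C)(1.37×10⁵ V) = -1.17 J.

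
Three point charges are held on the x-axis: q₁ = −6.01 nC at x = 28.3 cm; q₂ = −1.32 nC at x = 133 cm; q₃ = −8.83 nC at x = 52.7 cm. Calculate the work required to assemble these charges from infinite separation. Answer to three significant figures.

2.15×10⁻⁶ J

The work to assemble the configuration equals its total potential energy, U = Σ kqᵢqⱼ/rᵢⱼ over all pairs.
Pair separations: r₁₂ = 1.05 m, r₁₃ = 0.244 m, r₂₃ = 0.803 m.
U = (6.81×10⁻⁸) + (1.96×10⁻⁶) + (1.30×10⁻⁷) = 2.15×10⁻⁶ J.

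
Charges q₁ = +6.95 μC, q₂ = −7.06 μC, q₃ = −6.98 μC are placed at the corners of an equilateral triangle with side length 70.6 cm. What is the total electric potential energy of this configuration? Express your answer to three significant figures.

-0.615 J

The work to assemble the configuration equals its total potential energy, U = Σ kqᵢqⱼ/rᵢⱼ over all pairs.
All three pair separations equal the side length, 0.706 m.
U = (-0.625) + (-0.618) + (0.628) = -0.615 J.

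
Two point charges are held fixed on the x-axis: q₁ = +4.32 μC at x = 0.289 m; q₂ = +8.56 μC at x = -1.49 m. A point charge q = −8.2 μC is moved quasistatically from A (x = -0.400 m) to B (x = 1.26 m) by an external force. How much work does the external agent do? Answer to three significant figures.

0.484 J

For quasistatic motion the external work equals the change in potential energy: W_ext = qΔV = q(V_B − V_A).
At A: distances to the source charges are 0.689 m, 1.09 m; V_A = Σ kqᵢ/rᵢ = 1.27×10⁵ V.
At B: distances to the source charges are 0.971 m, 2.75 m; V_B = Σ kqᵢ/rᵢ = 6.80×10⁴ V.
ΔV = V_B − V_A = -5.90×10⁴ V.
W_ext = qΔV = (-8.20×10⁻⁶ C)(-5.90×10⁴ V) = 0.484 J.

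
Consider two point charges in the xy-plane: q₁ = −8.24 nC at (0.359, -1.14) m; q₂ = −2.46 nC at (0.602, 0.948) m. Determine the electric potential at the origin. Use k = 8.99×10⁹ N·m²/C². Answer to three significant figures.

-81.7 V

The total potential is the scalar sum of each charge's contribution, V = Σ kqᵢ/rᵢ.
Distances from the field point to each charge: r₁ = 1.20 m, r₂ = 1.12 m.
V = k[(-8.24×10⁻⁹)/(1.20) + (-2.46×10⁻⁹)/(1.12)] = -81.7 V.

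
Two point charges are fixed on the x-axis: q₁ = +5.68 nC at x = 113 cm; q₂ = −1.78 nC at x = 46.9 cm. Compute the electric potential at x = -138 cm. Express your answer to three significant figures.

The total potential is the scalar sum of each charge's contribution, V = Σ kqᵢ/rᵢ.
Distances from the field point to each charge: r₁ = 2.51 m, r₂ = 1.85 m.
V = k[(5.68×10⁻⁹)/(2.51) + (-1.78×10⁻⁹)/(1.85)] = 11.7 V.

11.7 V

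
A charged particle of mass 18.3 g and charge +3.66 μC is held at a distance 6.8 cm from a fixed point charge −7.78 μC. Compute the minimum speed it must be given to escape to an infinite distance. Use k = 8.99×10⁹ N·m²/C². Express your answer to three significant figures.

To just escape, total mechanical energy must reach zero at infinity: ½mv²_min + U = 0, so ½mv²_min = −U = |kQq|/r.
|U| = |kQq|/r = (8.99×10⁹ N·m²/C²)(7.78×10⁻⁶)(3.66×10⁻⁶)/(0.0680) = 3.76 J.
v_min = √(2|U|/m) = √(2·3.76/0.0183) = 20.3 m/s.

20.3 m/s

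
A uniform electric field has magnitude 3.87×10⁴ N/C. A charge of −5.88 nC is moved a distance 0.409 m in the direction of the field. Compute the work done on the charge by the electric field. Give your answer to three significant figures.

-9.31×10⁻⁵ J

The potential change for a displacement 0.409 m in the direction of the field is ΔV = −Ed = -1.58×10⁴ V.
W_field = −qΔV = -9.31×10⁻⁵ J.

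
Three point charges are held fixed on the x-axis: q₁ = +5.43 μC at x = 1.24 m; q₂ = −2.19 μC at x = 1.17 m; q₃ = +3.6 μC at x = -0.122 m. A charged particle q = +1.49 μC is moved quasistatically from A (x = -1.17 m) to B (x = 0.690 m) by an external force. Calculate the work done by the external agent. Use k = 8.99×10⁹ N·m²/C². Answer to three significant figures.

0.0669 J

For quasistatic motion the external work equals the change in potential energy: W_ext = qΔV = q(V_B − V_A).
At A: distances to the source charges are 2.41 m, 2.34 m, 1.05 m; V_A = Σ kqᵢ/rᵢ = 4.27×10⁴ V.
At B: distances to the source charges are 0.550 m, 0.480 m, 0.812 m; V_B = Σ kqᵢ/rᵢ = 8.76×10⁴ V.
ΔV = V_B − V_A = 4.49×10⁴ V.
W_ext = qΔV = (1.49×10⁻⁶ C)(4.49×10⁴ V) = 0.0669 J.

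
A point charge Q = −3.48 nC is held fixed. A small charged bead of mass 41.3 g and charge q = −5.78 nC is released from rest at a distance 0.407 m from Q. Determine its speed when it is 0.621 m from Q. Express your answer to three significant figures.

Only the electrostatic force acts, so mechanical energy is conserved: ½mv² = U₁ − U₂ = kQq(1/r₁ − 1/r₂).
U₁ − U₂ = (8.99×10⁹ N·m²/C²)(-3.48×10⁻⁹ C)(-5.78×10⁻⁹ C)(1/0.407 − 1/0.621) = 1.53×10⁻⁷ J.
v = √(2·1.53×10⁻⁷/0.0413) = 2.72×10⁻³ m/s.

2.72×10⁻³ m/s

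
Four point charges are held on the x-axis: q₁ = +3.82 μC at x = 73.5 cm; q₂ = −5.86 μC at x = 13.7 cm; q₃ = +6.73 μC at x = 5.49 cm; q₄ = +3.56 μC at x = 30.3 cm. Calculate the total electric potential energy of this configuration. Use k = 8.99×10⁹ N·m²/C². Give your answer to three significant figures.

The work to assemble the configuration equals its total potential energy, U = Σ kqᵢqⱼ/rᵢⱼ over all pairs.
Pair separations: r₁₂ = 0.598 m, r₁₃ = 0.680 m, r₁₄ = 0.432 m, r₂₃ = 0.0821 m, r₂₄ = 0.166 m, r₃₄ = 0.248 m.
Summing all 6 pair terms gives U = -4.29 J.

-4.29 J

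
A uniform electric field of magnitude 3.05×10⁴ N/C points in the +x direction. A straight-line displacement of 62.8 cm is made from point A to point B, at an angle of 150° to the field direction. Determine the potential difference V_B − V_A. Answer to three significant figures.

Only the component of displacement along E changes the potential: ΔV = −E·d·cosθ.
ΔV = −(3.05×10⁴ V/m)(0.628 m)cos150° = 1.66×10⁴ V.

1.66×10⁴ V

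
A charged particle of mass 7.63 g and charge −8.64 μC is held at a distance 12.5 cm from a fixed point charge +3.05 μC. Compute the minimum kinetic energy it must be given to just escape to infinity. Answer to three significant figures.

To just escape, total mechanical energy must reach zero at infinity: ½mv²_min + U = 0, so ½mv²_min = −U = |kQq|/r.
|U| = |kQq|/r = (8.99×10⁹ N·m²/C²)(3.05×10⁻⁶)(8.64×10⁻⁶)/(0.125) = 1.90 J.

1.90 J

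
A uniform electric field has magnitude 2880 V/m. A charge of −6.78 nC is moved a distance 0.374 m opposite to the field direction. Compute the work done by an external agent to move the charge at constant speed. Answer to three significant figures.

The potential change for a displacement 0.374 m opposite to the field direction is ΔV = +Ed = 1080 V.
W_ext = qΔV = -7.30×10⁻⁶ J.

-7.30×10⁻⁶ J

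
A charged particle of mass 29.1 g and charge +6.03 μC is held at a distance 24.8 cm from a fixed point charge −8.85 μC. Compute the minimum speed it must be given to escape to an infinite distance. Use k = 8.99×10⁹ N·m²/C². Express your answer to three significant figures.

11.5 m/s

To just escape, total mechanical energy must reach zero at infinity: ½mv²_min + U = 0, so ½mv²_min = −U = |kQq|/r.
|U| = |kQq|/r = (8.99×10⁹ N·m²/C²)(8.85×10⁻⁶)(6.03×10⁻⁶)/(0.248) = 1.93 J.
v_min = √(2|U|/m) = √(2·1.93/0.0291) = 11.5 m/s.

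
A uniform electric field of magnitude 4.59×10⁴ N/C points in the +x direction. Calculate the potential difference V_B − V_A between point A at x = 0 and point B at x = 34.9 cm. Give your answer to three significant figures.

In a uniform field, potential decreases in the direction of E: V_B − V_A = −E·Δx.
V_B − V_A = −(4.59×10⁴ V/m)(0.349 m) = -1.60×10⁴ V.

-1.60×10⁴ V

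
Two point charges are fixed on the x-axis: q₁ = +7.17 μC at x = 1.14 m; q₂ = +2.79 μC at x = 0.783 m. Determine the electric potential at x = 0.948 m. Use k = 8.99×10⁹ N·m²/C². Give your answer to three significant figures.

Electric potential is a scalar, so the contributions from each charge add algebraically: V = Σ kqᵢ/rᵢ.
Distances from the field point to each charge: r₁ = 0.192 m, r₂ = 0.165 m.
V = k[(7.17×10⁻⁶)/(0.192) + (2.79×10⁻⁶)/(0.165)] = 4.88×10⁵ V.

4.88×10⁵ V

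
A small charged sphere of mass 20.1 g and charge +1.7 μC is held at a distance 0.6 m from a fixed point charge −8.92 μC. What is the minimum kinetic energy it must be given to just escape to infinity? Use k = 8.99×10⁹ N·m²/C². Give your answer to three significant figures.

0.227 J

To just escape, total mechanical energy must reach zero at infinity: ½mv²_min + U = 0, so ½mv²_min = −U = |kQq|/r.
|U| = |kQq|/r = (8.99×10⁹ N·m²/C²)(8.92×10⁻⁶)(1.70×10⁻⁶)/(0.600) = 0.227 J.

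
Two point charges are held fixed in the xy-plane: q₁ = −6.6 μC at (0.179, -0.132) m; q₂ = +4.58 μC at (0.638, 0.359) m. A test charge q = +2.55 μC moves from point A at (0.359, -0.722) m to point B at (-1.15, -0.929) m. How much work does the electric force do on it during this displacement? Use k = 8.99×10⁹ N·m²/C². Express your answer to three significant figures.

The work done by the electric force is W_field = −ΔU = −q(V_B − V_A) = q(V_A − V_B).
At A: distances to the source charges are 0.617 m, 1.12 m; V_A = Σ kqᵢ/rᵢ = -5.93×10⁴ V.
At B: distances to the source charges are 1.55 m, 2.20 m; V_B = Σ kqᵢ/rᵢ = -1.96×10⁴ V.
ΔV = V_B − V_A = 3.97×10⁴ V.
W_field = −qΔV = −(2.55×10⁻⁶ C)(3.97×10⁴ V) = -0.101 J.

-0.101 J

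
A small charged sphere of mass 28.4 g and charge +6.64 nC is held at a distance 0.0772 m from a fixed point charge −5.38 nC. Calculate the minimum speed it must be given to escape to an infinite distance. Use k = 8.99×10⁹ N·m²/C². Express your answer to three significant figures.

To just escape, total mechanical energy must reach zero at infinity: ½mv²_min + U = 0, so ½mv²_min = −U = |kQq|/r.
|U| = |kQq|/r = (8.99×10⁹ N·m²/C²)(5.38×10⁻⁹)(6.64×10⁻⁹)/(0.0772) = 4.16×10⁻⁶ J.
v_min = √(2|U|/m) = √(2·4.16×10⁻⁶/0.0284) = 0.0171 m/s.

0.0171 m/s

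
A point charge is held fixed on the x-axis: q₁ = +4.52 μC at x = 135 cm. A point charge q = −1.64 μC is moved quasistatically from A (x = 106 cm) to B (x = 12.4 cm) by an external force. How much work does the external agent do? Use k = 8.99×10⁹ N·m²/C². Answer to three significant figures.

For quasistatic motion the external work equals the change in potential energy: W_ext = qΔV = q(V_B − V_A).
At A: distance to the source charge is 0.290 m; V_A = kq₁/r = 1.40×10⁵ V.
At B: distance to the source charge is 1.23 m; V_B = kq₁/r = 3.31×10⁴ V.
ΔV = V_B − V_A = -1.07×10⁵ V.
W_ext = qΔV = (-1.64×10⁻⁶ C)(-1.07×10⁵ V) = 0.175 J.

0.175 J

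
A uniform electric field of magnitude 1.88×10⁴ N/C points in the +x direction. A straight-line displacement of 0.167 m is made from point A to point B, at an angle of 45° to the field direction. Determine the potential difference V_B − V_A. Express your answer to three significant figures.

-2220 V

Only the component of displacement along E changes the potential: ΔV = −E·d·cosθ.
ΔV = −(1.88×10⁴ V/m)(0.167 m)cos45° = -2220 V.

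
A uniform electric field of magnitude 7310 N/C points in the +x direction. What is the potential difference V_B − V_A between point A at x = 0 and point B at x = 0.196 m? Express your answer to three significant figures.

In a uniform field, potential decreases in the direction of E: V_B − V_A = −E·Δx.
V_B − V_A = −(7310 V/m)(0.196 m) = -1430 V.

-1430 V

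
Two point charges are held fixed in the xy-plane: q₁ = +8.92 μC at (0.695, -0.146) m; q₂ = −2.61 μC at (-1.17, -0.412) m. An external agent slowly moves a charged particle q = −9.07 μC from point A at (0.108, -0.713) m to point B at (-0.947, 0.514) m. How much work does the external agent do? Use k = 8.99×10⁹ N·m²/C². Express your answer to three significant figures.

0.542 J

For quasistatic motion the external work equals the change in potential energy: W_ext = qΔV = q(V_B − V_A).
At A: distances to the source charges are 0.816 m, 1.31 m; V_A = Σ kqᵢ/rᵢ = 8.04×10⁴ V.
At B: distances to the source charges are 1.77 m, 0.952 m; V_B = Σ kqᵢ/rᵢ = 2.07×10⁴ V.
ΔV = V_B − V_A = -5.97×10⁴ V.
W_ext = qΔV = (-9.07×10⁻⁶ C)(-5.97×10⁴ V) = 0.542 J.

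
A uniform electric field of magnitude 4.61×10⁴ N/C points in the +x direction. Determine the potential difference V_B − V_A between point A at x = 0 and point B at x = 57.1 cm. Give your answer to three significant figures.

In a uniform field, potential decreases in the direction of E: V_B − V_A = −E·Δx.
V_B − V_A = −(4.61×10⁴ V/m)(0.571 m) = -2.63×10⁴ V.

-2.63×10⁴ V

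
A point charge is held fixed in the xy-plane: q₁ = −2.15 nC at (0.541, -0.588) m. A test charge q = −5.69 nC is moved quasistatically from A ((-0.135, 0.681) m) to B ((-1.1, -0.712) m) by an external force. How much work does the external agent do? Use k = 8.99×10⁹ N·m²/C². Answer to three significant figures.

-9.66×10⁻⁹ J

For quasistatic motion the external work equals the change in potential energy: W_ext = qΔV = q(V_B − V_A).
At A: distance to the source charge is 1.44 m; V_A = kq₁/r = -13.4 V.
At B: distance to the source charge is 1.65 m; V_B = kq₁/r = -11.7 V.
ΔV = V_B − V_A = 1.70 V.
W_ext = qΔV = (-5.69×10⁻⁹ C)(1.70 V) = -9.66×10⁻⁹ J.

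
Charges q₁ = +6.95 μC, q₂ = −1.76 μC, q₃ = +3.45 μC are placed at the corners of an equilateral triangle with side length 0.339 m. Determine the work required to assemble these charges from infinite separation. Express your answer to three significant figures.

The work to assemble the configuration equals its total potential energy, U = Σ kqᵢqⱼ/rᵢⱼ over all pairs.
All three pair separations equal the side length, 0.339 m.
U = (-0.324) + (0.636) + (-0.161) = 0.150 J.

0.150 J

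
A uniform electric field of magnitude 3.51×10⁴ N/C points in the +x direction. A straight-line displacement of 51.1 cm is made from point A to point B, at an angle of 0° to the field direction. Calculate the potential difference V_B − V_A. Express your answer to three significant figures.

Only the component of displacement along E changes the potential: ΔV = −E·d·cosθ.
ΔV = −(3.51×10⁴ V/m)(0.511 m)cos0° = -1.79×10⁴ V.

-1.79×10⁴ V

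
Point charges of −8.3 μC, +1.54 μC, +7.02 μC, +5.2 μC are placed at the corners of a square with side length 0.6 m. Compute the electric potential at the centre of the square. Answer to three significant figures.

1.16×10⁵ V

The total potential is the scalar sum of each charge's contribution, V = Σ kqᵢ/rᵢ.
The distance from each corner to the centre is a√2/2 = 0.424 m.
V = k[(-8.30×10⁻⁶)/(0.424) + (1.54×10⁻⁶)/(0.424) + (7.02×10⁻⁶)/(0.424) + (5.20×10⁻⁶)/(0.424)] = 1.16×10⁵ V.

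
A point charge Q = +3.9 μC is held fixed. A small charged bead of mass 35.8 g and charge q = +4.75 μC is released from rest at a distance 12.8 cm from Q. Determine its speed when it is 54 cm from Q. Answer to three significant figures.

Only the electrostatic force acts, so mechanical energy is conserved: ½mv² = U₁ − U₂ = kQq(1/r₁ − 1/r₂).
U₁ − U₂ = (8.99×10⁹ N·m²/C²)(3.90×10⁻⁶ C)(4.75×10⁻⁶ C)(1/0.128 − 1/0.540) = 0.993 J.
v = √(2·0.993/0.0358) = 7.45 m/s.

7.45 m/s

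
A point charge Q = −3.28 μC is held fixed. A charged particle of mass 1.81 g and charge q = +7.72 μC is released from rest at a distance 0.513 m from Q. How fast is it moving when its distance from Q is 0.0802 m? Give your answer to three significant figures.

51.4 m/s

Only the electrostatic force acts, so mechanical energy is conserved: ½mv² = U₁ − U₂ = kQq(1/r₁ − 1/r₂).
U₁ − U₂ = (8.99×10⁹ N·m²/C²)(-3.28×10⁻⁶ C)(7.72×10⁻⁶ C)(1/0.513 − 1/0.0802) = 2.39 J.
v = √(2·2.39/1.81×10⁻³) = 51.4 m/s.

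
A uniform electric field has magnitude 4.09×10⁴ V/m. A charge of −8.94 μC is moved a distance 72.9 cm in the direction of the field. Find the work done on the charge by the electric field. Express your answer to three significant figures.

-0.267 J

The potential change for a displacement 72.9 cm in the direction of the field is ΔV = −Ed = -2.98×10⁴ V.
W_field = −qΔV = -0.267 J.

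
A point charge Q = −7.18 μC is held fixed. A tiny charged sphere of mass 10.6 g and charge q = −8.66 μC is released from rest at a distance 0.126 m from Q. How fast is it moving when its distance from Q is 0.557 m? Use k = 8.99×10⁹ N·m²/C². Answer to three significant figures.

Only the electrostatic force acts, so mechanical energy is conserved: ½mv² = U₁ − U₂ = kQq(1/r₁ − 1/r₂).
U₁ − U₂ = (8.99×10⁹ N·m²/C²)(-7.18×10⁻⁶ C)(-8.66×10⁻⁶ C)(1/0.126 − 1/0.557) = 3.43 J.
v = √(2·3.43/0.0106) = 25.5 m/s.

25.5 m/s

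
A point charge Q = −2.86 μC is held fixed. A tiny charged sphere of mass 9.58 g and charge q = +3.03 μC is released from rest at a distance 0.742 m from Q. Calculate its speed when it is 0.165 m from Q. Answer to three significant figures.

Only the electrostatic force acts, so mechanical energy is conserved: ½mv² = U₁ − U₂ = kQq(1/r₁ − 1/r₂).
U₁ − U₂ = (8.99×10⁹ N·m²/C²)(-2.86×10⁻⁶ C)(3.03×10⁻⁶ C)(1/0.742 − 1/0.165) = 0.367 J.
v = √(2·0.367/9.58×10⁻³) = 8.76 m/s.

8.76 m/s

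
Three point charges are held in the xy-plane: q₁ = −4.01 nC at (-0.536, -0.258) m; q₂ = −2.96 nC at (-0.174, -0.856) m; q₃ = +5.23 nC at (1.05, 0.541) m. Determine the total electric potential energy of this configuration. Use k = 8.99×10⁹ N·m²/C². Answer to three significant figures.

The assembly work is the sum of pairwise potential energies, U = Σ_{i<j} kqᵢqⱼ/rᵢⱼ.
Pair separations: r₁₂ = 0.699 m, r₁₃ = 1.78 m, r₂₃ = 1.86 m.
U = (1.53×10⁻⁷) + (-1.06×10⁻⁷) + (-7.49×10⁻⁸) = -2.84×10⁻⁸ J.

-2.84×10⁻⁸ J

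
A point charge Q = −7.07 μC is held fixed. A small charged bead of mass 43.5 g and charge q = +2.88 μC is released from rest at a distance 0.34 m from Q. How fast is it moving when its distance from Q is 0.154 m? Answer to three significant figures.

Only the electrostatic force acts, so mechanical energy is conserved: ½mv² = U₁ − U₂ = kQq(1/r₁ − 1/r₂).
U₁ − U₂ = (8.99×10⁹ N·m²/C²)(-7.07×10⁻⁶ C)(2.88×10⁻⁶ C)(1/0.340 − 1/0.154) = 0.650 J.
v = √(2·0.650/0.0435) = 5.47 m/s.

5.47 m/s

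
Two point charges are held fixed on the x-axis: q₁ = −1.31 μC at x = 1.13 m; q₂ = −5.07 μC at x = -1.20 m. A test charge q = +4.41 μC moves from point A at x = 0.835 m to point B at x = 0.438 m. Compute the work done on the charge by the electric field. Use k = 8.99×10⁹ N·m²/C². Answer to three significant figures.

-0.0771 J

The work done by the electric force is W_field = −ΔU = −q(V_B − V_A) = q(V_A − V_B).
At A: distances to the source charges are 0.295 m, 2.04 m; V_A = Σ kqᵢ/rᵢ = -6.23×10⁴ V.
At B: distances to the source charges are 0.692 m, 1.64 m; V_B = Σ kqᵢ/rᵢ = -4.48×10⁴ V.
ΔV = V_B − V_A = 1.75×10⁴ V.
W_field = −qΔV = −(4.41×10⁻⁶ C)(1.75×10⁴ V) = -0.0771 J.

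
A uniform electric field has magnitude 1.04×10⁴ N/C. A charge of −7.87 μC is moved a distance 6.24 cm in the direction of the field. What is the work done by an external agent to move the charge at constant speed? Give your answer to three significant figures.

5.11×10⁻³ J

The potential change for a displacement 6.24 cm in the direction of the field is ΔV = −Ed = -649 V.
W_ext = qΔV = 5.11×10⁻³ J.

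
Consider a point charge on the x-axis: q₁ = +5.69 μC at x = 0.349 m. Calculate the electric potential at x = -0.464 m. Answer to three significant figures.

Electric potential is a scalar, so the contributions from each charge add algebraically: V = Σ kqᵢ/rᵢ.
V = k[(5.69×10⁻⁶)/(0.813)] = 6.29×10⁴ V.

6.29×10⁴ V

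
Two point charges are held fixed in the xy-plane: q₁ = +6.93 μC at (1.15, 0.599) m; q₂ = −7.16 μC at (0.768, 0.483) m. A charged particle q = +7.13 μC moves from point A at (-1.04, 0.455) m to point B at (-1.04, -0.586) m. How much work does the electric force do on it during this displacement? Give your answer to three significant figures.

-0.0113 J

The work done by the electric force is W_field = −ΔU = −q(V_B − V_A) = q(V_A − V_B).
At A: distances to the source charges are 2.19 m, 1.81 m; V_A = Σ kqᵢ/rᵢ = -7210 V.
At B: distances to the source charges are 2.49 m, 2.10 m; V_B = Σ kqᵢ/rᵢ = -5630 V.
ΔV = V_B − V_A = 1590 V.
W_field = −qΔV = −(7.13×10⁻⁶ C)(1590 V) = -0.0113 J.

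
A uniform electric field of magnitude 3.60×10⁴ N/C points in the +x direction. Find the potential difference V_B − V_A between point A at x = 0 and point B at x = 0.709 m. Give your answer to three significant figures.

-2.55×10⁴ V

In a uniform field, potential decreases in the direction of E: V_B − V_A = −E·Δx.
V_B − V_A = −(3.60×10⁴ V/m)(0.709 m) = -2.55×10⁴ V.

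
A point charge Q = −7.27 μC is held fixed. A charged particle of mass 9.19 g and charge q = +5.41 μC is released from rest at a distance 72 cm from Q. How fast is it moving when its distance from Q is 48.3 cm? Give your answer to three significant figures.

7.24 m/s

Only the electrostatic force acts, so mechanical energy is conserved: ½mv² = U₁ − U₂ = kQq(1/r₁ − 1/r₂).
U₁ − U₂ = (8.99×10⁹ N·m²/C²)(-7.27×10⁻⁶ C)(5.41×10⁻⁶ C)(1/0.720 − 1/0.483) = 0.241 J.
v = √(2·0.241/9.19×10⁻³) = 7.24 m/s.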